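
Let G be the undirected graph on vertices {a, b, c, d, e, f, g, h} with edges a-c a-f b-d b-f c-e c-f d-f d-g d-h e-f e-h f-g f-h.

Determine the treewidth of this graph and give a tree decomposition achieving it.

Treewidth 2.
One such decomposition:
Bags: B1 = {e, f, h}  B2 = {c, e, f}  B3 = {d, f, h}  B4 = {d, f, g}  B5 = {a, c, f}  B6 = {b, d, f}
Tree: B1–B2, B1–B3, B3–B4, B2–B5, B4–B6

Every bag has size at most 3, so the width is 3 − 1 = 2 and tw(G) ≤ 2. On the other hand G contains the 3-clique {d, f, g}. A clique must lie in a single bag of any decomposition, so no decomposition can have width below 2. The upper and lower bounds meet at 2, so that is the treewidth.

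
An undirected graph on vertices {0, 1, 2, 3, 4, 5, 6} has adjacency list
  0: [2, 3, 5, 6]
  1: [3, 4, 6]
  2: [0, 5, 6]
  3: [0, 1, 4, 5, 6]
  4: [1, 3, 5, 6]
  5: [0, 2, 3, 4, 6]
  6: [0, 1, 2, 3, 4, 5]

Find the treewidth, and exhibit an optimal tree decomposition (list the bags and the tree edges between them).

Every bag has size at most 4, so the width is 4 − 1 = 3 and tw(G) ≤ 3. For the lower bound, the 4 vertices {0, 2, 5, 6} are pairwise adjacent, and any tree decomposition puts a clique entirely inside one bag — forcing width ≥ 3. Combining the bounds, tw(G) = 3.

Treewidth 3.
One optimal decomposition is:
Bags: B1 = {3, 4, 5, 6}  B2 = {1, 3, 4, 6}  B3 = {0, 3, 5, 6}  B4 = {0, 2, 5, 6}
Tree: B1–B2, B1–B3, B3–B4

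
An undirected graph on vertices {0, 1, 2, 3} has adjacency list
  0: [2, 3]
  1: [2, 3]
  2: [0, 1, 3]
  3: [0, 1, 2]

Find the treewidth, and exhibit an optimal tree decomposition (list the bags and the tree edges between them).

The largest bag has 3 vertices, giving width 2; this decomposition certifies tw(G) ≤ 2. For the lower bound, the 3 vertices {0, 2, 3} are pairwise adjacent, and any tree decomposition puts a clique entirely inside one bag — forcing width ≥ 2. Hence tw(G) = 2 exactly.

Treewidth 2.
Bags: B1 = {1, 2, 3}  B2 = {0, 2, 3}
Tree: B1–B2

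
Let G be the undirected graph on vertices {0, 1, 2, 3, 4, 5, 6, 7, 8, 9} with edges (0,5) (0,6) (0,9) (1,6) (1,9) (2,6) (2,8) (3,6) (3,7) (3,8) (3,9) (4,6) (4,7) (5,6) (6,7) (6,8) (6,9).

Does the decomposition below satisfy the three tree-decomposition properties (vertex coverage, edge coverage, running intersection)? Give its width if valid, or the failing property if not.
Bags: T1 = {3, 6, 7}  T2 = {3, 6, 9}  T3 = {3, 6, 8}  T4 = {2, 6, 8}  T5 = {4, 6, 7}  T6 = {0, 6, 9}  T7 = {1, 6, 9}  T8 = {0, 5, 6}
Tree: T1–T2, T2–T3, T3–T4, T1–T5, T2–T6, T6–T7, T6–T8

Vertex coverage: the bags together contain {0, 1, 2, 3, 4, 5, 6, 7, 8, 9}, the full vertex set. Edge coverage: each edge of G has both endpoints in at least one bag. Running intersection: for every vertex, the bags containing it form a connected subtree. All three properties hold, so this is a valid tree decomposition of width max|bag| − 1 = 2, and hence tw(G) ≤ 2.

Yes; width 2.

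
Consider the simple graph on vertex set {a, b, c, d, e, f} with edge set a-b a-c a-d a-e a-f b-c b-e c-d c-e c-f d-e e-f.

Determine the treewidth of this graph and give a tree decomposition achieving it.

The largest bag has 4 vertices, giving width 3; this decomposition certifies tw(G) ≤ 3. Conversely, {a, c, d, e} is a clique of size 4, and the vertices of any clique must share a bag in every tree decomposition; so some bag has ≥ 4 vertices and tw(G) ≥ 3. Hence tw(G) = 3 exactly.

Treewidth 3.
One such decomposition:
Bags: B1 = {a, c, e, f}  B2 = {a, c, d, e}  B3 = {a, b, c, e}
Tree: B1–B2, B1–B3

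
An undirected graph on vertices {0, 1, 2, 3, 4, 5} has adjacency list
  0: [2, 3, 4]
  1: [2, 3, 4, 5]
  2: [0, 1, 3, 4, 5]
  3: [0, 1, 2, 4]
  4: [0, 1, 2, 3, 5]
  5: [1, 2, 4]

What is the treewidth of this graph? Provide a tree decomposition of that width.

Treewidth 3.
One optimal decomposition is:
Bags: B1 = {1, 2, 3, 4}  B2 = {1, 2, 4, 5}  B3 = {0, 2, 3, 4}
Tree: B1–B2, B1–B3

The largest bag has 4 vertices, giving width 3; this decomposition certifies tw(G) ≤ 3. On the other hand G contains the 4-clique {0, 2, 3, 4}. A clique must lie in a single bag of any decomposition, so no decomposition can have width below 3. The upper and lower bounds meet at 3, so that is the treewidth.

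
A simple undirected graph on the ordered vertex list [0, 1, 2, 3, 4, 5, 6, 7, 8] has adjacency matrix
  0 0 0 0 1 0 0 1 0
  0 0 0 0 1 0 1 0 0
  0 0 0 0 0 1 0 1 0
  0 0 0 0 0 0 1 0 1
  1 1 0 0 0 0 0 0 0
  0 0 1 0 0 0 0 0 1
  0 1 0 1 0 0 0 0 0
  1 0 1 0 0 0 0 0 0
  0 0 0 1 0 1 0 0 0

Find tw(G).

2

A width-2 tree decomposition is:
Bags: B1 = {2, 5, 7}  B2 = {5, 7, 8}  B3 = {3, 7, 8}  B4 = {3, 6, 7}  B5 = {1, 6, 7}  B6 = {1, 4, 7}  B7 = {0, 4, 7}
Tree: B1–B2, B2–B3, B3–B4, B4–B5, B5–B6, B6–B7
The largest bag has 3 vertices, giving width 2; this decomposition certifies tw(G) ≤ 2. Since 7–2–5–8–3–6–1–4–0–7 is a cycle in G, G is not acyclic. Forests are exactly the graphs of treewidth ≤ 1, so tw(G) ≥ 2. Hence tw(G) = 2 exactly.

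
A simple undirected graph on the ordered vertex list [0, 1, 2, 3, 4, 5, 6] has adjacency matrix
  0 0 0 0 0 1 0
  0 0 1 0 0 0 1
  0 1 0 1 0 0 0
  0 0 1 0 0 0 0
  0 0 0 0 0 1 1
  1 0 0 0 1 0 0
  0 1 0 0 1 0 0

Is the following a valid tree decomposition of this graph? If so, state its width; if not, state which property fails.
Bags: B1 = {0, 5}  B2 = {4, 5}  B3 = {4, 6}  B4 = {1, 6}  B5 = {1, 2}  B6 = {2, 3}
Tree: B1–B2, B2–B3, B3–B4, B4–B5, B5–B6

Yes; width 1.

Every vertex of G appears in some bag (union = {0, 1, 2, 3, 4, 5, 6}); every edge is covered by a bag; and for each vertex v the set of bags containing v is connected in the bag tree. The decomposition is therefore valid. The largest bag has 2 vertices, so the width is 1.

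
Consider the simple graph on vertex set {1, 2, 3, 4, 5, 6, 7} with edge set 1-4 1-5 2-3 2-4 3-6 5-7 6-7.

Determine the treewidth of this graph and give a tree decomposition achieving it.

Each bag holds 3 vertices, so the decomposition has width 2, which upper-bounds the treewidth. The edges 4–2–3–6–7–5–1–4 form a cycle, so G is not a tree and its treewidth is at least 2. The upper and lower bounds meet at 2, so that is the treewidth.

Treewidth 2.
Bags: B1 = {2, 3, 4}  B2 = {3, 4, 6}  B3 = {4, 6, 7}  B4 = {4, 5, 7}  B5 = {1, 4, 5}
Tree: B1–B2, B2–B3, B3–B4, B4–B5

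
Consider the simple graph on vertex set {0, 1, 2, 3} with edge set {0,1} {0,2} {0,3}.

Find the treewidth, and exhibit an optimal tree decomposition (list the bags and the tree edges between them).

The largest bag has 2 vertices, giving width 1; this decomposition certifies tw(G) ≤ 1. G has an edge, so its treewidth is at least 1. The upper and lower bounds meet at 1, so that is the treewidth.

Treewidth 1.
One optimal decomposition is:
Bags: B1 = {0, 1}  B2 = {0, 3}  B3 = {0, 2}
Tree: B1–B2, B1–B3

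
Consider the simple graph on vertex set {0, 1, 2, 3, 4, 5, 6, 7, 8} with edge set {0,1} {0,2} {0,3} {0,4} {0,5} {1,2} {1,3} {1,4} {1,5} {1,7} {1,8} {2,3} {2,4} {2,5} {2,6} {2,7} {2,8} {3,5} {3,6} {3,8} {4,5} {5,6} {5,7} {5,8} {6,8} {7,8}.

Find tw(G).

A width-4 tree decomposition is:
Bags: B1 = {1, 2, 3, 5, 8}  B2 = {0, 1, 2, 3, 5}  B3 = {2, 3, 5, 6, 8}  B4 = {1, 2, 5, 7, 8}  B5 = {0, 1, 2, 4, 5}
Tree: B1–B2, B1–B3, B1–B4, B2–B5
The largest bag has 5 vertices, giving width 4; this decomposition certifies tw(G) ≤ 4. For the lower bound, the 5 vertices {0, 1, 2, 3, 5} are pairwise adjacent, and any tree decomposition puts a clique entirely inside one bag — forcing width ≥ 4. The upper and lower bounds meet at 4, so that is the treewidth.

4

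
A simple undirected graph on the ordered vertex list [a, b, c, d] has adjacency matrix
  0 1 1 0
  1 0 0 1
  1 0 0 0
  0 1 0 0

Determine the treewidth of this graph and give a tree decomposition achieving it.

Treewidth 1.
One optimal decomposition is:
Bags: B1 = {a, c}  B2 = {a, b}  B3 = {b, d}
Tree: B1–B2, B2–B3

The largest bag has 2 vertices, giving width 1; this decomposition certifies tw(G) ≤ 1. G has an edge, so its treewidth is at least 1. The upper and lower bounds meet at 1, so that is the treewidth.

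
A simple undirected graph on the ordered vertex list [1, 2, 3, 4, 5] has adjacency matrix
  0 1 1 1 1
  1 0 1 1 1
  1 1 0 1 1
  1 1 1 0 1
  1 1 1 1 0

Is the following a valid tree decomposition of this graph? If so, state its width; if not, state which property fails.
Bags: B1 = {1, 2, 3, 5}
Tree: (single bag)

No — vertex 4 appears in no bag.

A tree decomposition must satisfy three properties: every vertex lies in some bag; for every edge, both endpoints lie together in some bag; and for every vertex, the bags containing it form a connected subtree. Here vertex 4 appears in no bag, so the decomposition is invalid.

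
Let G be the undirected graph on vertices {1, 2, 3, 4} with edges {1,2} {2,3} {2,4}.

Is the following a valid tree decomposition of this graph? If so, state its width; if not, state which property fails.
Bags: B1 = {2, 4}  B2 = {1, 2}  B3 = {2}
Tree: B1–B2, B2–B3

A tree decomposition must satisfy three properties: every vertex lies in some bag; for every edge, both endpoints lie together in some bag; and for every vertex, the bags containing it form a connected subtree. Here vertex 3 appears in no bag, so the decomposition is invalid.

No — vertex 3 appears in no bag.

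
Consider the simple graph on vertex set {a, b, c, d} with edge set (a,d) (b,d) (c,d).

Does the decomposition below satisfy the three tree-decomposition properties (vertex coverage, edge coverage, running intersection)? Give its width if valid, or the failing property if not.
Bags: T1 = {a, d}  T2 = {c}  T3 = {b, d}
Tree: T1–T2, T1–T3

No — edge (d,c) lies in no bag.

A tree decomposition must satisfy three properties: every vertex lies in some bag; for every edge, both endpoints lie together in some bag; and for every vertex, the bags containing it form a connected subtree. Here edge (d,c) lies in no bag, so the decomposition is invalid.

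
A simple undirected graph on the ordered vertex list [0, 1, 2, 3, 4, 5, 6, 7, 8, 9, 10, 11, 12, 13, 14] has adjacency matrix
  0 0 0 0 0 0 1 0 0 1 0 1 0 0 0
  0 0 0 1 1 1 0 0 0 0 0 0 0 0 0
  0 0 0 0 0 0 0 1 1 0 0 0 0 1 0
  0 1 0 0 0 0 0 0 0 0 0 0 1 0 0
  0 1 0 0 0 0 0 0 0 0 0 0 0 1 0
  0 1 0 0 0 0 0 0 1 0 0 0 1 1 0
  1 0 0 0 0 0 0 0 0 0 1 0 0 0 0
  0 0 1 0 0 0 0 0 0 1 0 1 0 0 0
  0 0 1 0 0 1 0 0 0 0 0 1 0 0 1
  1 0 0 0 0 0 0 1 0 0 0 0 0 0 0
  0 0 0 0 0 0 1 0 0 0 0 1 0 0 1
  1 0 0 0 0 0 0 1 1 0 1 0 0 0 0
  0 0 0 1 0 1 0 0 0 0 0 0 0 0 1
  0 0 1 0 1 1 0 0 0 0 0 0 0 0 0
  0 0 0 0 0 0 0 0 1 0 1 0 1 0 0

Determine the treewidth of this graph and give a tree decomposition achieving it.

Treewidth 3.
One optimal decomposition is:
Bags: B1 = {0, 6, 9, 10}  B2 = {0, 9, 10, 11}  B3 = {7, 9, 10, 11}  B4 = {7, 10, 11, 14}  B5 = {7, 8, 11, 14}  B6 = {2, 7, 8, 14}  B7 = {2, 8, 12, 14}  B8 = {2, 5, 8, 12}  B9 = {2, 5, 12, 13}  B10 = {3, 5, 12, 13}  B11 = {1, 3, 5, 13}  B12 = {1, 3, 4, 13}
Tree: B1–B2, B2–B3, B3–B4, B4–B5, B5–B6, B6–B7, B7–B8, B8–B9, B9–B10, B10–B11, B11–B12

Every bag has size at most 4, so the width is 4 − 1 = 3 and tw(G) ≤ 3. For the lower bound: the 4 vertex sets {0,6,9}, {10}, {11}, {2,7,8,14} are disjoint, each induces a connected subgraph, and every pair is joined by at least one edge of G. Contracting each set to a single vertex therefore yields K_{4} as a minor, and since treewidth is minor-monotone, tw(G) ≥ tw(K_{4}) = 3. Hence tw(G) = 3 exactly.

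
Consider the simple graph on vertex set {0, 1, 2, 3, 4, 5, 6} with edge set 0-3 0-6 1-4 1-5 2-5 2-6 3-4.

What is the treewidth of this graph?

2

A width-2 tree decomposition is:
Bags: B1 = {1, 4, 5}  B2 = {2, 4, 5}  B3 = {2, 4, 6}  B4 = {0, 4, 6}  B5 = {0, 3, 4}
Tree: B1–B2, B2–B3, B3–B4, B4–B5
The largest bag has 3 vertices, giving width 2; this decomposition certifies tw(G) ≤ 2. The edges 4–1–5–2–6–0–3–4 form a cycle, so G is not a tree and its treewidth is at least 2. Therefore the treewidth is 2.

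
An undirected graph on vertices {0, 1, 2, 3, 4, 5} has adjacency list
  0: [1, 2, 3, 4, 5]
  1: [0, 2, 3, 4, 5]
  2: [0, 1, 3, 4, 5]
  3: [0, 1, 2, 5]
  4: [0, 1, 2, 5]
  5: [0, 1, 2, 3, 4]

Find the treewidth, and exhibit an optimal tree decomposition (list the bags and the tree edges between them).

Treewidth 4.
One optimal decomposition is:
Bags: B1 = {0, 1, 2, 4, 5}  B2 = {0, 1, 2, 3, 5}
Tree: B1–B2

Every bag has size at most 5, so the width is 5 − 1 = 4 and tw(G) ≤ 4. On the other hand G contains the 5-clique {0, 1, 2, 3, 5}. A clique must lie in a single bag of any decomposition, so no decomposition can have width below 4. Combining the bounds, tw(G) = 4.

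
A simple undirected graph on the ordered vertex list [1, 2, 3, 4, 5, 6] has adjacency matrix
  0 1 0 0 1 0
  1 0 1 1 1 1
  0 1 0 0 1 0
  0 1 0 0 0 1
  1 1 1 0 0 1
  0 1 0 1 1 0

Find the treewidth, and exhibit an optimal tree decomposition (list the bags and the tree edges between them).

Every bag has size at most 3, so the width is 3 − 1 = 2 and tw(G) ≤ 2. Conversely, {2, 4, 6} is a clique of size 3, and the vertices of any clique must share a bag in every tree decomposition; so some bag has ≥ 3 vertices and tw(G) ≥ 2. Combining the bounds, tw(G) = 2.

Treewidth 2.
Bags: B1 = {1, 2, 5}  B2 = {2, 3, 5}  B3 = {2, 5, 6}  B4 = {2, 4, 6}
Tree: B1–B2, B2–B3, B3–B4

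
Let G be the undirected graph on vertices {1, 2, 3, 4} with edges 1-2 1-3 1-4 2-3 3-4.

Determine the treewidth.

A width-2 tree decomposition is:
Bags: B1 = {1, 2, 3}  B2 = {1, 3, 4}
Tree: B1–B2
Every bag has size at most 3, so the width is 3 − 1 = 2 and tw(G) ≤ 2. On the other hand G contains the 3-clique {1, 2, 3}. A clique must lie in a single bag of any decomposition, so no decomposition can have width below 2. Hence tw(G) = 2 exactly.

2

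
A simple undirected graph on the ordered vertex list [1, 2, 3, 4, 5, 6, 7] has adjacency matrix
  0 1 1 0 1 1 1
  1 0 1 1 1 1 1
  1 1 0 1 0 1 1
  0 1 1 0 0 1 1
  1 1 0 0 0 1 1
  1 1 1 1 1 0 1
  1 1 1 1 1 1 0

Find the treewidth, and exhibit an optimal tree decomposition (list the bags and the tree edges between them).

Treewidth 4.
One such decomposition:
Bags: B1 = {2, 3, 4, 6, 7}  B2 = {1, 2, 3, 6, 7}  B3 = {1, 2, 5, 6, 7}
Tree: B1–B2, B2–B3

Every bag has size at most 5, so the width is 5 − 1 = 4 and tw(G) ≤ 4. For the lower bound, the 5 vertices {1, 2, 3, 6, 7} are pairwise adjacent, and any tree decomposition puts a clique entirely inside one bag — forcing width ≥ 4. Therefore the treewidth is 4.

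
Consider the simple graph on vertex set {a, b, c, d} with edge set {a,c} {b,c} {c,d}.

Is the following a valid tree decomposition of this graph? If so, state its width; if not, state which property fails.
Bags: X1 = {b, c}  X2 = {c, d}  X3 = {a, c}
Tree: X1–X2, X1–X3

Checking the three conditions: (i) the bags cover all of {a, b, c, d}; (ii) for each edge, some bag contains both endpoints; (iii) the bags containing any fixed vertex form a subtree. All hold, so the decomposition is valid with width 2 − 1 = 1.

Yes; width 1.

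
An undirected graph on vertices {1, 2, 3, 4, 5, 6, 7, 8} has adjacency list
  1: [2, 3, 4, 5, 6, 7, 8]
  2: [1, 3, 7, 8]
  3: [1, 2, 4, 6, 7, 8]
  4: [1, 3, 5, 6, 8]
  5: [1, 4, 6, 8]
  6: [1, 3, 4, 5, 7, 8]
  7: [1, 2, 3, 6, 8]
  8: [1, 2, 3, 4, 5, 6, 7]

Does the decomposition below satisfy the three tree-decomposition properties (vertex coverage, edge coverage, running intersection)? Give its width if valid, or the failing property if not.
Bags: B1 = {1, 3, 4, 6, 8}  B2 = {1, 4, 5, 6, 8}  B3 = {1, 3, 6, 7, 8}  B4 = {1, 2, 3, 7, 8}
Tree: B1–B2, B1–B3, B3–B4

Every vertex of G appears in some bag (union = {1, 2, 3, 4, 5, 6, 7, 8}); every edge is covered by a bag; and for each vertex v the set of bags containing v is connected in the bag tree. The decomposition is therefore valid. The largest bag has 5 vertices, so the width is 4.

Yes; width 4.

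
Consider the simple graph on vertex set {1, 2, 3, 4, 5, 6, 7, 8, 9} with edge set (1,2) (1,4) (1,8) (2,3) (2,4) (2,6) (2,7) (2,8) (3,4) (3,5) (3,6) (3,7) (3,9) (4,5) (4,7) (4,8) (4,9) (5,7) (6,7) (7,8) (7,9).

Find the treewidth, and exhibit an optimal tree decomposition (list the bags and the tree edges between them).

Treewidth 3.
One such decomposition:
Bags: B1 = {3, 4, 5, 7}  B2 = {2, 3, 4, 7}  B3 = {3, 4, 7, 9}  B4 = {2, 4, 7, 8}  B5 = {1, 2, 4, 8}  B6 = {2, 3, 6, 7}
Tree: B1–B2, B1–B3, B2–B4, B4–B5, B2–B6

Each bag holds 4 vertices, so the decomposition has width 3, which upper-bounds the treewidth. On the other hand G contains the 4-clique {1, 2, 4, 8}. A clique must lie in a single bag of any decomposition, so no decomposition can have width below 3. Hence tw(G) = 3 exactly.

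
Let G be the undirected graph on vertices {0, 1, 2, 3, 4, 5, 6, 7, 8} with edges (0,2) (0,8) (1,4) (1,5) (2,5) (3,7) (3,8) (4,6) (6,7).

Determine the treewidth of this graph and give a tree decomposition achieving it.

Every bag has size at most 3, so the width is 3 − 1 = 2 and tw(G) ≤ 2. For the lower bound, G contains the cycle 0–8–3–7–6–4–1–5–2–0, so G is not a forest; only forests have treewidth ≤ 1, hence tw(G) ≥ 2. Therefore the treewidth is 2.

Treewidth 2.
One such decomposition:
Bags: B1 = {0, 3, 8}  B2 = {0, 3, 7}  B3 = {0, 6, 7}  B4 = {0, 4, 6}  B5 = {0, 1, 4}  B6 = {0, 1, 5}  B7 = {0, 2, 5}
Tree: B1–B2, B2–B3, B3–B4, B4–B5, B5–B6, B6–B7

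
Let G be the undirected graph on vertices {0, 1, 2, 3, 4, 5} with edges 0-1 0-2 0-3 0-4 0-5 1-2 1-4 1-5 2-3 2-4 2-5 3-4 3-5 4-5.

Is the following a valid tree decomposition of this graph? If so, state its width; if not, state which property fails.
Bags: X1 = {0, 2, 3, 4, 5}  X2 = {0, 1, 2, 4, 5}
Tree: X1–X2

Yes; width 4.

Checking the three conditions: (i) the bags cover all of {0, 1, 2, 3, 4, 5}; (ii) for each edge, some bag contains both endpoints; (iii) the bags containing any fixed vertex form a subtree. All hold, so the decomposition is valid with width 5 − 1 = 4.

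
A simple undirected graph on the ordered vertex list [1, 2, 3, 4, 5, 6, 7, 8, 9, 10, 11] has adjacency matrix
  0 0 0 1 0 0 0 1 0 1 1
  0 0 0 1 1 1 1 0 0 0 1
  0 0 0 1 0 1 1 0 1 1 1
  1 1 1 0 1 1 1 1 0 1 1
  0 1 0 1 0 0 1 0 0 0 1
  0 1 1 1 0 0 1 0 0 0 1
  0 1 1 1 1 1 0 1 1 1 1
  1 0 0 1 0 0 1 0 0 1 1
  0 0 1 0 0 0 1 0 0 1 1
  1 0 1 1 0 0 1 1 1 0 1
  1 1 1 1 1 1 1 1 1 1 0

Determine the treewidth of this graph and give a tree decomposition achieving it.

Every bag has size at most 5, so the width is 5 − 1 = 4 and tw(G) ≤ 4. For the lower bound, the 5 vertices {3, 7, 9, 10, 11} are pairwise adjacent, and any tree decomposition puts a clique entirely inside one bag — forcing width ≥ 4. Therefore the treewidth is 4.

Treewidth 4.
One such decomposition:
Bags: B1 = {2, 4, 6, 7, 11}  B2 = {3, 4, 6, 7, 11}  B3 = {3, 4, 7, 10, 11}  B4 = {2, 4, 5, 7, 11}  B5 = {3, 7, 9, 10, 11}  B6 = {4, 7, 8, 10, 11}  B7 = {1, 4, 8, 10, 11}
Tree: B1–B2, B2–B3, B1–B4, B3–B5, B3–B6, B6–B7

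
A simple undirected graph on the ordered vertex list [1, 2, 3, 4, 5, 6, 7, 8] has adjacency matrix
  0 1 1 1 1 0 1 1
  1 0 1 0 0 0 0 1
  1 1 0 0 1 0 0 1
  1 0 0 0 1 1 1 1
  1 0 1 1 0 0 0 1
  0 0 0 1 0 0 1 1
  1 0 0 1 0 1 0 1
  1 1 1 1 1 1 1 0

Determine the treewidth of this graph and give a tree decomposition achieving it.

The largest bag has 4 vertices, giving width 3; this decomposition certifies tw(G) ≤ 3. For the lower bound, the 4 vertices {1, 2, 3, 8} are pairwise adjacent, and any tree decomposition puts a clique entirely inside one bag — forcing width ≥ 3. Hence tw(G) = 3 exactly.

Treewidth 3.
One optimal decomposition is:
Bags: B1 = {1, 4, 7, 8}  B2 = {1, 4, 5, 8}  B3 = {1, 3, 5, 8}  B4 = {4, 6, 7, 8}  B5 = {1, 2, 3, 8}
Tree: B1–B2, B2–B3, B1–B4, B3–B5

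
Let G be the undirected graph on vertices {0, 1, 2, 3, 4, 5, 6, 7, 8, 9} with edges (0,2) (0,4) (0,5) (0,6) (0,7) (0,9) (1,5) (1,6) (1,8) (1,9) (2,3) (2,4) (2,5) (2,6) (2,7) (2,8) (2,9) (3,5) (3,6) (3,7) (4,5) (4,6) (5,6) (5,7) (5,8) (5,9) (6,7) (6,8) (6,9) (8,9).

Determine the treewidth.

4

A width-4 tree decomposition is:
Bags: B1 = {0, 2, 5, 6, 7}  B2 = {0, 2, 5, 6, 9}  B3 = {2, 3, 5, 6, 7}  B4 = {2, 5, 6, 8, 9}  B5 = {1, 5, 6, 8, 9}  B6 = {0, 2, 4, 5, 6}
Tree: B1–B2, B1–B3, B2–B4, B4–B5, B1–B6
Every bag has size at most 5, so the width is 5 − 1 = 4 and tw(G) ≤ 4. For the lower bound, the 5 vertices {1, 5, 6, 8, 9} are pairwise adjacent, and any tree decomposition puts a clique entirely inside one bag — forcing width ≥ 4. Hence tw(G) = 4 exactly.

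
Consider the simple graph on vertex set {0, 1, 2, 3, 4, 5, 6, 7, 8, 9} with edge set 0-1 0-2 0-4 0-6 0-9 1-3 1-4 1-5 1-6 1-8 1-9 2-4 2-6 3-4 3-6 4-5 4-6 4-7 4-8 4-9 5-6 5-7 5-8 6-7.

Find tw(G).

A width-3 tree decomposition is:
Bags: B1 = {0, 1, 4, 9}  B2 = {0, 1, 4, 6}  B3 = {1, 4, 5, 6}  B4 = {4, 5, 6, 7}  B5 = {1, 4, 5, 8}  B6 = {0, 2, 4, 6}  B7 = {1, 3, 4, 6}
Tree: B1–B2, B2–B3, B3–B4, B3–B5, B2–B6, B2–B7
The largest bag has 4 vertices, giving width 3; this decomposition certifies tw(G) ≤ 3. On the other hand G contains the 4-clique {1, 4, 5, 8}. A clique must lie in a single bag of any decomposition, so no decomposition can have width below 3. The upper and lower bounds meet at 3, so that is the treewidth.

3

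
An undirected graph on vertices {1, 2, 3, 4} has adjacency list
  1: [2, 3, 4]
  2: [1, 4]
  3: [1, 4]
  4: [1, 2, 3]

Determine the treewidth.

2

A width-2 tree decomposition is:
Bags: B1 = {1, 2, 4}  B2 = {1, 3, 4}
Tree: B1–B2
Each bag holds 3 vertices, so the decomposition has width 2, which upper-bounds the treewidth. On the other hand G contains the 3-clique {1, 2, 4}. A clique must lie in a single bag of any decomposition, so no decomposition can have width below 2. Hence tw(G) = 2 exactly.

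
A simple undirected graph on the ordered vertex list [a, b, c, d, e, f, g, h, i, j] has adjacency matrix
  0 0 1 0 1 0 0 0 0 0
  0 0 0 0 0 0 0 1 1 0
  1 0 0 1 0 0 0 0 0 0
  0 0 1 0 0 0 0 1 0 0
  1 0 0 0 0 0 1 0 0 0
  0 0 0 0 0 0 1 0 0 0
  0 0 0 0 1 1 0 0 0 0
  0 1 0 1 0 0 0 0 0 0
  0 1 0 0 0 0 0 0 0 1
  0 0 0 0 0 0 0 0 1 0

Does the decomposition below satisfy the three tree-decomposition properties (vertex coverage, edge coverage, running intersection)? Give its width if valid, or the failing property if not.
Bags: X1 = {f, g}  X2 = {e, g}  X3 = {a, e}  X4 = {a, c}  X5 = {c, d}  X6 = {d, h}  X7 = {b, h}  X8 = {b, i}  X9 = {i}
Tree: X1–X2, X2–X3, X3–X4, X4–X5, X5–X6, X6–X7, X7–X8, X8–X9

No — vertex j appears in no bag.

A tree decomposition must satisfy three properties: every vertex lies in some bag; for every edge, both endpoints lie together in some bag; and for every vertex, the bags containing it form a connected subtree. Here vertex j appears in no bag, so the decomposition is invalid.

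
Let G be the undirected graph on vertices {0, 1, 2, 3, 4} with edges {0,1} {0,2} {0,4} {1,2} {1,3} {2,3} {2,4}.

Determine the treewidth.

A width-2 tree decomposition is:
Bags: B1 = {1, 2, 3}  B2 = {0, 1, 2}  B3 = {0, 2, 4}
Tree: B1–B2, B2–B3
Each bag holds 3 vertices, so the decomposition has width 2, which upper-bounds the treewidth. Conversely, {0, 1, 2} is a clique of size 3, and the vertices of any clique must share a bag in every tree decomposition; so some bag has ≥ 3 vertices and tw(G) ≥ 2. Hence tw(G) = 2 exactly.

2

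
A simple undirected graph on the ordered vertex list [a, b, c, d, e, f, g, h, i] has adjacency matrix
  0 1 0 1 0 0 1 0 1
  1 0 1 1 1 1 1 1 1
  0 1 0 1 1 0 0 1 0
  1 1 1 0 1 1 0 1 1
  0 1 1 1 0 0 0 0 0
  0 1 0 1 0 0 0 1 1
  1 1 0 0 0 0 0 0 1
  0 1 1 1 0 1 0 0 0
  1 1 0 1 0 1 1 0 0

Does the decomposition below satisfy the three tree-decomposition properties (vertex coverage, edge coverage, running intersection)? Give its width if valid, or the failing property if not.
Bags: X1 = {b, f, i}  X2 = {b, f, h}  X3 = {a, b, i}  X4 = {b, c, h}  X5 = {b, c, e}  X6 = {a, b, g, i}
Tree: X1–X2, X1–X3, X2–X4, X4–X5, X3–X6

No — vertex d appears in no bag.

A tree decomposition must satisfy three properties: every vertex lies in some bag; for every edge, both endpoints lie together in some bag; and for every vertex, the bags containing it form a connected subtree. Here vertex d appears in no bag, so the decomposition is invalid.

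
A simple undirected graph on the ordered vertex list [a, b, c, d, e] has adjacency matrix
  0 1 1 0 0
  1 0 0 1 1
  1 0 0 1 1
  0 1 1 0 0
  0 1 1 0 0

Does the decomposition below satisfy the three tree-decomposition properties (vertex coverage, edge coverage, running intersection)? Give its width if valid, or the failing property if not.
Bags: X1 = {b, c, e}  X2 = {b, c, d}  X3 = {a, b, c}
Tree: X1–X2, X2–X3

Yes; width 2.

Every vertex of G appears in some bag (union = {a, b, c, d, e}); every edge is covered by a bag; and for each vertex v the set of bags containing v is connected in the bag tree. The decomposition is therefore valid. The largest bag has 3 vertices, so the width is 2.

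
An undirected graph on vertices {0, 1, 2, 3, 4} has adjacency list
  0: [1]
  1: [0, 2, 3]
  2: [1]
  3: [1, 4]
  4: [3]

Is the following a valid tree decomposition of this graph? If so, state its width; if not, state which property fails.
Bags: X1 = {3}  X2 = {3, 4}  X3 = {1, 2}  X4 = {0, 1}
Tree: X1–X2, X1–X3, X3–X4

No — edge (1,3) lies in no bag.

A tree decomposition must satisfy three properties: every vertex lies in some bag; for every edge, both endpoints lie together in some bag; and for every vertex, the bags containing it form a connected subtree. Here edge (1,3) lies in no bag, so the decomposition is invalid.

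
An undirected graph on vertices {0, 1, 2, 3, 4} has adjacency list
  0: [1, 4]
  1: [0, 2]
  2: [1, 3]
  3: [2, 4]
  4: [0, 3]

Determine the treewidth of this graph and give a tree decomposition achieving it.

The largest bag has 3 vertices, giving width 2; this decomposition certifies tw(G) ≤ 2. For the lower bound, G contains the cycle 3–4–0–1–2–3, so G is not a forest; only forests have treewidth ≤ 1, hence tw(G) ≥ 2. The upper and lower bounds meet at 2, so that is the treewidth.

Treewidth 2.
One such decomposition:
Bags: B1 = {0, 3, 4}  B2 = {0, 1, 3}  B3 = {1, 2, 3}
Tree: B1–B2, B2–B3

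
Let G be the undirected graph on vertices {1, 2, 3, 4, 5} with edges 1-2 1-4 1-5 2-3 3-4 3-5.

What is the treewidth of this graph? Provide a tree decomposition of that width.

Treewidth 2.
Bags: B1 = {1, 2, 3}  B2 = {1, 3, 5}  B3 = {1, 3, 4}
Tree: B1–B2, B2–B3

Every bag has size at most 3, so the width is 3 − 1 = 2 and tw(G) ≤ 2. For the lower bound, G contains the cycle 1–2–3–5–1, so G is not a forest; only forests have treewidth ≤ 1, hence tw(G) ≥ 2. Hence tw(G) = 2 exactly.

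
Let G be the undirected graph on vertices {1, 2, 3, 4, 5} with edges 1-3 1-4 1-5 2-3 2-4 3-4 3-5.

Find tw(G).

2

A width-2 tree decomposition is:
Bags: B1 = {1, 3, 4}  B2 = {2, 3, 4}  B3 = {1, 3, 5}
Tree: B1–B2, B1–B3
The largest bag has 3 vertices, giving width 2; this decomposition certifies tw(G) ≤ 2. Conversely, {1, 3, 4} is a clique of size 3, and the vertices of any clique must share a bag in every tree decomposition; so some bag has ≥ 3 vertices and tw(G) ≥ 2. Combining the bounds, tw(G) = 2.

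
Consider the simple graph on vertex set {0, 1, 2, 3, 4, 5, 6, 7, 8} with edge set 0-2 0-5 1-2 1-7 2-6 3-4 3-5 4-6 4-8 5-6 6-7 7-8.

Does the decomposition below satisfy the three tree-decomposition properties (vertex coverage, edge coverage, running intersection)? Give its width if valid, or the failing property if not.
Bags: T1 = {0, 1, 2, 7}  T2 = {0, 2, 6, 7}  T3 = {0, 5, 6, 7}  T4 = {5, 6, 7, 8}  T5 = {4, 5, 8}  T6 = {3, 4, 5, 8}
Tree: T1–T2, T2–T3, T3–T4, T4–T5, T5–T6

No — edge (6,4) lies in no bag.

A tree decomposition must satisfy three properties: every vertex lies in some bag; for every edge, both endpoints lie together in some bag; and for every vertex, the bags containing it form a connected subtree. Here edge (6,4) lies in no bag, so the decomposition is invalid.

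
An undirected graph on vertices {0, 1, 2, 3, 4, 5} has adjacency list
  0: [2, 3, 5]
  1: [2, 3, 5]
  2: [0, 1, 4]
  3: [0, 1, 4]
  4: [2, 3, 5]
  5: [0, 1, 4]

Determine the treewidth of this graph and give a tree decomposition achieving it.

Treewidth 3.
One such decomposition:
Bags: B1 = {0, 1, 2, 4}  B2 = {0, 1, 4, 5}  B3 = {0, 1, 3, 4}
Tree: B1–B2, B2–B3

Every bag has size at most 4, so the width is 4 − 1 = 3 and tw(G) ≤ 3. For the lower bound: the 4 vertex sets {1,2}, {0,5}, {4}, {3} are disjoint, each induces a connected subgraph, and every pair is joined by at least one edge of G. Contracting each set to a single vertex therefore yields K_{4} as a minor, and since treewidth is minor-monotone, tw(G) ≥ tw(K_{4}) = 3. Hence tw(G) = 3 exactly.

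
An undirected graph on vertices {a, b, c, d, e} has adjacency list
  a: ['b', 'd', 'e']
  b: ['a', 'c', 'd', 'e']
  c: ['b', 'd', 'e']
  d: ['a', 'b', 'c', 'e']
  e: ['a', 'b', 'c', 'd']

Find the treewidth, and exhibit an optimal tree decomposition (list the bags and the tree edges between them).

Every bag has size at most 4, so the width is 4 − 1 = 3 and tw(G) ≤ 3. Conversely, {b, c, d, e} is a clique of size 4, and the vertices of any clique must share a bag in every tree decomposition; so some bag has ≥ 4 vertices and tw(G) ≥ 3. Therefore the treewidth is 3.

Treewidth 3.
One optimal decomposition is:
Bags: B1 = {a, b, d, e}  B2 = {b, c, d, e}
Tree: B1–B2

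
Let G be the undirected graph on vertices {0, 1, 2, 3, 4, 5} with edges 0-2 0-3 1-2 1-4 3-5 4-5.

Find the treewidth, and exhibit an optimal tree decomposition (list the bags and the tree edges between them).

Treewidth 2.
One optimal decomposition is:
Bags: B1 = {0, 1, 2}  B2 = {0, 1, 3}  B3 = {1, 3, 5}  B4 = {1, 4, 5}
Tree: B1–B2, B2–B3, B3–B4

Each bag holds 3 vertices, so the decomposition has width 2, which upper-bounds the treewidth. For the lower bound, G contains the cycle 1–2–0–3–5–4–1, so G is not a forest; only forests have treewidth ≤ 1, hence tw(G) ≥ 2. Hence tw(G) = 2 exactly.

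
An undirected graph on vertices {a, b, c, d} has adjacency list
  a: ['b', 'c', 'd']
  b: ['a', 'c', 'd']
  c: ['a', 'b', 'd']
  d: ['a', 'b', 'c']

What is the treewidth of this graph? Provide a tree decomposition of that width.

A single bag containing all 4 vertices is trivially a valid decomposition of width 3. Conversely, {a, b, c, d} is a clique of size 4, and the vertices of any clique must share a bag in every tree decomposition; so some bag has ≥ 4 vertices and tw(G) ≥ 3. Combining the bounds, tw(G) = 3.

Treewidth 3.
Bags: B1 = {a, b, c, d}
Tree: (single bag)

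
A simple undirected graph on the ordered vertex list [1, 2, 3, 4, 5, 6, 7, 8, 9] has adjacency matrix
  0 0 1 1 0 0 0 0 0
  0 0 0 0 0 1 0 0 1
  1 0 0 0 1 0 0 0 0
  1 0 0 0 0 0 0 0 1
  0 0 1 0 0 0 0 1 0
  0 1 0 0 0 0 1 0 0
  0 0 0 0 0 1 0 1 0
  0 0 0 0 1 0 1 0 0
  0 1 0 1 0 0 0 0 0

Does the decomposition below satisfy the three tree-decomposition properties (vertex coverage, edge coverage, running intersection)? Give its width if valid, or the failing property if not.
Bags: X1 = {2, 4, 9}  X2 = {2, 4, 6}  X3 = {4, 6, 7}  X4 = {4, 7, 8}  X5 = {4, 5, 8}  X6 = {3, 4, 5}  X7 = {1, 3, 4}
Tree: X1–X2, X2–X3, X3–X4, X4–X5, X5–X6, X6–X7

Checking the three conditions: (i) the bags cover all of {1, 2, 3, 4, 5, 6, 7, 8, 9}; (ii) for each edge, some bag contains both endpoints; (iii) the bags containing any fixed vertex form a subtree. All hold, so the decomposition is valid with width 3 − 1 = 2.

Yes; width 2.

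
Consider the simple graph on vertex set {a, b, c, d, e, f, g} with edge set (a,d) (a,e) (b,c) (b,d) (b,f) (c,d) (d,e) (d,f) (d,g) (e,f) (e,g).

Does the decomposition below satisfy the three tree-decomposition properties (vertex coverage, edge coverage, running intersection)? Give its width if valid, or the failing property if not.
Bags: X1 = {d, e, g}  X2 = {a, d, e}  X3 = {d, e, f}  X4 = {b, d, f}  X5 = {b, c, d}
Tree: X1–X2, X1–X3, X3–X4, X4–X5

Every vertex of G appears in some bag (union = {a, b, c, d, e, f, g}); every edge is covered by a bag; and for each vertex v the set of bags containing v is connected in the bag tree. The decomposition is therefore valid. The largest bag has 3 vertices, so the width is 2.

Yes; width 2.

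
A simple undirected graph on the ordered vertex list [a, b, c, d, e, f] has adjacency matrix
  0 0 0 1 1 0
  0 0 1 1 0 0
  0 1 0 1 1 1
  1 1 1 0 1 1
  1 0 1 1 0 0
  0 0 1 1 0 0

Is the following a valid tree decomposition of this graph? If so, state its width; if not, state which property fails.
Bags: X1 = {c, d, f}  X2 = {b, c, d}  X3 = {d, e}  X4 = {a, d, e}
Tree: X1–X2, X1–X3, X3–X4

No — edge (c,e) lies in no bag.

A tree decomposition must satisfy three properties: every vertex lies in some bag; for every edge, both endpoints lie together in some bag; and for every vertex, the bags containing it form a connected subtree. Here edge (c,e) lies in no bag, so the decomposition is invalid.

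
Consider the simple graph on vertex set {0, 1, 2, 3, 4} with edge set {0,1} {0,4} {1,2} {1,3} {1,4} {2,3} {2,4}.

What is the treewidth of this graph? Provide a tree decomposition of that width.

Treewidth 2.
One such decomposition:
Bags: B1 = {1, 2, 4}  B2 = {1, 2, 3}  B3 = {0, 1, 4}
Tree: B1–B2, B1–B3

Each bag holds 3 vertices, so the decomposition has width 2, which upper-bounds the treewidth. On the other hand G contains the 3-clique {0, 1, 4}. A clique must lie in a single bag of any decomposition, so no decomposition can have width below 2. Hence tw(G) = 2 exactly.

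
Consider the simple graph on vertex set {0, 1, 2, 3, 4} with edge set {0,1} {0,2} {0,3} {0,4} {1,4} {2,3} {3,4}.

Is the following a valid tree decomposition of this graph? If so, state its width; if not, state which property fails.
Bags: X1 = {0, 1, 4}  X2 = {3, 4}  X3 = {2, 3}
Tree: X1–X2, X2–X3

A tree decomposition must satisfy three properties: every vertex lies in some bag; for every edge, both endpoints lie together in some bag; and for every vertex, the bags containing it form a connected subtree. Here edge (0,3) lies in no bag, so the decomposition is invalid.

No — edge (0,3) lies in no bag.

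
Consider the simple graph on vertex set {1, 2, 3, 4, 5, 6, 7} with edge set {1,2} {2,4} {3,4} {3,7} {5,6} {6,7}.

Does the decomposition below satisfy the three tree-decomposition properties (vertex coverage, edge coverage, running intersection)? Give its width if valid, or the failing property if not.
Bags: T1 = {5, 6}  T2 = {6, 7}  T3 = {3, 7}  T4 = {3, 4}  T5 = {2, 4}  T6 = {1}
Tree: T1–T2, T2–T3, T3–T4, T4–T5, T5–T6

No — edge (2,1) lies in no bag.

A tree decomposition must satisfy three properties: every vertex lies in some bag; for every edge, both endpoints lie together in some bag; and for every vertex, the bags containing it form a connected subtree. Here edge (2,1) lies in no bag, so the decomposition is invalid.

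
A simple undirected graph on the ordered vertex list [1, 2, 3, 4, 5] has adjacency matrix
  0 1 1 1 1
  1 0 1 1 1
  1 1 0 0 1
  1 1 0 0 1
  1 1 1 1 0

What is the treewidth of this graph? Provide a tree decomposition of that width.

Treewidth 3.
One optimal decomposition is:
Bags: B1 = {1, 2, 3, 5}  B2 = {1, 2, 4, 5}
Tree: B1–B2

Every bag has size at most 4, so the width is 4 − 1 = 3 and tw(G) ≤ 3. For the lower bound, the 4 vertices {1, 2, 3, 5} are pairwise adjacent, and any tree decomposition puts a clique entirely inside one bag — forcing width ≥ 3. The upper and lower bounds meet at 3, so that is the treewidth.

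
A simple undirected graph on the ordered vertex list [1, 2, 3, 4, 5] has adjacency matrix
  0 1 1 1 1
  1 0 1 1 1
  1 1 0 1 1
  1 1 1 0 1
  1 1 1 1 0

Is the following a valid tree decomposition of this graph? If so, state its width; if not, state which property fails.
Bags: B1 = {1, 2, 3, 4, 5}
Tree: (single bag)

Yes; width 4.

Every vertex of G appears in some bag (union = {1, 2, 3, 4, 5}); every edge is covered by a bag; and for each vertex v the set of bags containing v is connected in the bag tree. The decomposition is therefore valid. The largest bag has 5 vertices, so the width is 4.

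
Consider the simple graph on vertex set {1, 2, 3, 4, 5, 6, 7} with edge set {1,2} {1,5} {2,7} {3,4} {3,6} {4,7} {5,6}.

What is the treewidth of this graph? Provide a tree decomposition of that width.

Treewidth 2.
One such decomposition:
Bags: B1 = {1, 2, 5}  B2 = {2, 5, 7}  B3 = {4, 5, 7}  B4 = {3, 4, 5}  B5 = {3, 5, 6}
Tree: B1–B2, B2–B3, B3–B4, B4–B5

Every bag has size at most 3, so the width is 3 − 1 = 2 and tw(G) ≤ 2. The edges 5–1–2–7–4–3–6–5 form a cycle, so G is not a tree and its treewidth is at least 2. The upper and lower bounds meet at 2, so that is the treewidth.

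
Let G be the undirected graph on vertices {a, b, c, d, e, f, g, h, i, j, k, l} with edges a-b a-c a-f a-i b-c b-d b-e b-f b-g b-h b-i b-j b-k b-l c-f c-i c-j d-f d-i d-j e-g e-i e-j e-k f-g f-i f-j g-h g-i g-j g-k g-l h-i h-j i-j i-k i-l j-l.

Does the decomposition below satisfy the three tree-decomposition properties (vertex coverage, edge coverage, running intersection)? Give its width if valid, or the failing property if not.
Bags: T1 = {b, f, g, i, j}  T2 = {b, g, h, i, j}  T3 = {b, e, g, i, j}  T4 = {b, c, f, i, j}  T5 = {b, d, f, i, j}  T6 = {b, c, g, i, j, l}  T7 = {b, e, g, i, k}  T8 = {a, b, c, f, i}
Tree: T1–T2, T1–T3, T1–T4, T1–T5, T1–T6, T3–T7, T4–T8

No — bags containing vertex c are not connected in the tree.

A tree decomposition must satisfy three properties: every vertex lies in some bag; for every edge, both endpoints lie together in some bag; and for every vertex, the bags containing it form a connected subtree. Here bags containing vertex c are not connected in the tree, so the decomposition is invalid.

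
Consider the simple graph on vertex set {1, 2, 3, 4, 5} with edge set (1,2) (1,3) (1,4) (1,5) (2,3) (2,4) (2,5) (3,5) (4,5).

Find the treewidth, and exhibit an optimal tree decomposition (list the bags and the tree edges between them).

Each bag holds 4 vertices, so the decomposition has width 3, which upper-bounds the treewidth. On the other hand G contains the 4-clique {1, 2, 3, 5}. A clique must lie in a single bag of any decomposition, so no decomposition can have width below 3. Combining the bounds, tw(G) = 3.

Treewidth 3.
Bags: B1 = {1, 2, 3, 5}  B2 = {1, 2, 4, 5}
Tree: B1–B2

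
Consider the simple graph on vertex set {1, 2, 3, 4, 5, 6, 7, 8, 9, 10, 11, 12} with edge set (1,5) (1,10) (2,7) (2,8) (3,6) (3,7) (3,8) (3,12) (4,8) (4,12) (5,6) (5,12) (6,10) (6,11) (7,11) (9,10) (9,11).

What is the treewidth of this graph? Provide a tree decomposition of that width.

Every bag has size at most 4, so the width is 4 − 1 = 3 and tw(G) ≤ 3. For the lower bound: the 4 vertex sets {2,4,8}, {12}, {3}, {5,6,7,11} are disjoint, each induces a connected subgraph, and every pair is joined by at least one edge of G. Contracting each set to a single vertex therefore yields K_{4} as a minor, and since treewidth is minor-monotone, tw(G) ≥ tw(K_{4}) = 3. The upper and lower bounds meet at 3, so that is the treewidth.

Treewidth 3.
One optimal decomposition is:
Bags: B1 = {2, 4, 8, 12}  B2 = {2, 3, 8, 12}  B3 = {2, 3, 7, 12}  B4 = {3, 5, 7, 12}  B5 = {3, 5, 6, 7}  B6 = {5, 6, 7, 11}  B7 = {1, 5, 6, 11}  B8 = {1, 6, 10, 11}  B9 = {1, 9, 10, 11}
Tree: B1–B2, B2–B3, B3–B4, B4–B5, B5–B6, B6–B7, B7–B8, B8–B9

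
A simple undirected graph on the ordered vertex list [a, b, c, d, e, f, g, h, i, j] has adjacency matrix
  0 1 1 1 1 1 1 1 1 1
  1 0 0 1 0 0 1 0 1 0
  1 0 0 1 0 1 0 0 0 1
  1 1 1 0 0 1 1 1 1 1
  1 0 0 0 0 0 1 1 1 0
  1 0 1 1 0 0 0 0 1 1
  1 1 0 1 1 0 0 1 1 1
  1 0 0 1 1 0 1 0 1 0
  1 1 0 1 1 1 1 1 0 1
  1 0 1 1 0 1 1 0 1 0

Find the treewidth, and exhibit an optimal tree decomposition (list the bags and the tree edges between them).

The largest bag has 5 vertices, giving width 4; this decomposition certifies tw(G) ≤ 4. For the lower bound, the 5 vertices {a, c, d, f, j} are pairwise adjacent, and any tree decomposition puts a clique entirely inside one bag — forcing width ≥ 4. Combining the bounds, tw(G) = 4.

Treewidth 4.
One such decomposition:
Bags: B1 = {a, b, d, g, i}  B2 = {a, d, g, h, i}  B3 = {a, e, g, h, i}  B4 = {a, d, g, i, j}  B5 = {a, d, f, i, j}  B6 = {a, c, d, f, j}
Tree: B1–B2, B2–B3, B1–B4, B4–B5, B5–B6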